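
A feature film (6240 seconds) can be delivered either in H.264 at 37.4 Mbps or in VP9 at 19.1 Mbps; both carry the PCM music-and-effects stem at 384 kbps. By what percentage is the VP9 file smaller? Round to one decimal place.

Audio: 384 kbps = 0.384 Mbps.
H.264: 37.784 Mbps × 6240 s = 235772.2 Mb = 29.472 GB.
VP9: 19.484 Mbps × 6240 s = 121580.2 Mb = 15.198 GB.
Reduction: (1 − 15.198/29.472) × 100 = 48.43%.

48.4%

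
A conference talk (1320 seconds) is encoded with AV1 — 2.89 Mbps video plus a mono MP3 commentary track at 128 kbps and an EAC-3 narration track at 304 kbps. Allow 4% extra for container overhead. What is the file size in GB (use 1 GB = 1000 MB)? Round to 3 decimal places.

Audio total: 128 + 304 = 432 kbps = 0.432 Mbps.
Total bitrate: 2.89 + 0.432 = 3.322 Mbps.
Stream data: 3.322 Mbps × 1320 s = 4385.0 Mb.
With 4% container overhead: ×1.04.
4,560 Mb ÷ 8 = 570.1 MB → 0.5701 GB.

0.570 GB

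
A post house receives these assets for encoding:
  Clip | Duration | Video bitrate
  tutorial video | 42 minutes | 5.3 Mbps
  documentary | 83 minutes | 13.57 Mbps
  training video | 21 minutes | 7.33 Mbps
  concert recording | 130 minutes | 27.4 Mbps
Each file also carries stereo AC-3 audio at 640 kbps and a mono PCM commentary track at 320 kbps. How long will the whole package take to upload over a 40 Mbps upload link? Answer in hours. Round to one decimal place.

Audio total: 640 + 320 = 960 kbps = 0.960 Mbps.
tutorial video: 6.260 Mbps × 2520 s = 15775.2 Mb
documentary: 14.530 Mbps × 4980 s = 72359.4 Mb
training video: 8.290 Mbps × 1260 s = 10445.4 Mb
concert recording: 28.360 Mbps × 7800 s = 221208.0 Mb
Total: 319788.0 Mb = 39973.5 MB.
At 40 Mbps: 319788.0 / 40 = 7995 s ≈ 2.22 hours.

2.2 hours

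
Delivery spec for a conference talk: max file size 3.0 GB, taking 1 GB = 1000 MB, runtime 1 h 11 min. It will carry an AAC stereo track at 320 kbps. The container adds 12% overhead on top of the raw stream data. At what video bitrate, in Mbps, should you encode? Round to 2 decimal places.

Budget: 3.0 GB = 24000.0 Mb.
Stream payload after overhead: 24000.0 / 1.12 = 21428.6 Mb.
1 h 11 min = 71 min = 4260 s
Total bitrate budget: 21428.6 Mb / 4260 s = 5.030 Mbps.
Audio: 320 kbps = 0.320 Mbps.
Video: 5.030 − 0.320 = 4.710 Mbps.

4.71 Mbps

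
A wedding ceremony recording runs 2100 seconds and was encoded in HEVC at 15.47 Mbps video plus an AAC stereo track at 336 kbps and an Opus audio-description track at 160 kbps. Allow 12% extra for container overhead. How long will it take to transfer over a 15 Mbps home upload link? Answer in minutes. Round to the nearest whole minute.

42 minutes

Audio total: 336 + 160 = 496 kbps = 0.496 Mbps.
Total bitrate: 15.966 Mbps.
File: 15.966 Mbps × 2100 s = 33528.6 Mb.
With 12% container overhead: ×1.12. → 37552.0 Mb.
At 15 Mbps: 37552.0 / 15 = 2503.5 s ≈ 41.7 minutes.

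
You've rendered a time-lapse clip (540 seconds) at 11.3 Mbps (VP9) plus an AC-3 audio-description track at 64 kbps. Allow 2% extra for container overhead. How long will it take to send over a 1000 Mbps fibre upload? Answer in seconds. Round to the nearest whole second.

Audio: 64 kbps = 0.064 Mbps.
Total bitrate: 11.364 Mbps.
File: 11.364 Mbps × 540 s = 6136.6 Mb.
With 2% container overhead: ×1.02. → 6259.3 Mb.
At 1000 Mbps: 6259.3 / 1000 = 6.3 s ≈ 6.26 seconds.

6 seconds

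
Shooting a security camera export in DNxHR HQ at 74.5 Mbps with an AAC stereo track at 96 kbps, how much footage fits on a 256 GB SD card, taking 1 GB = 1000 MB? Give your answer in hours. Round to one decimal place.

Audio: 96 kbps = 0.096 Mbps.
Total bitrate: 74.5 + 0.096 = 74.596 Mbps.
Capacity: 256 GB = 2,048,000 Mb.
Recording time: 2,048,000 / 74.596 = 27,455 s ≈ 7.63 hours.

7.6 hours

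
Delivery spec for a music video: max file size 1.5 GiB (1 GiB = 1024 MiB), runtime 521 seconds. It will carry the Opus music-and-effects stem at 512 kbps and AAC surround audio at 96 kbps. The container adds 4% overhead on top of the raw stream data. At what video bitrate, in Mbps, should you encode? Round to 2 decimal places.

23.17 Mbps

Budget: 1.5 GiB = 12884.9 Mb.
Stream payload after overhead: 12884.9 / 1.04 = 12389.3 Mb.
Total bitrate budget: 12389.3 Mb / 521 s = 23.780 Mbps.
Audio total: 512 + 96 = 608 kbps = 0.608 Mbps.
Video: 23.780 − 0.608 = 23.172 Mbps.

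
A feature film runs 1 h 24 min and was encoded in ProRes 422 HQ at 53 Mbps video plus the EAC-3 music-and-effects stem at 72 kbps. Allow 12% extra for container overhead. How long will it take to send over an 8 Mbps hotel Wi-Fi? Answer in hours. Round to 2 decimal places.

1 h 24 min = 84 min = 5040 s
Audio: 72 kbps = 0.072 Mbps.
Total bitrate: 53.072 Mbps.
File: 53.072 Mbps × 5040 s = 267482.9 Mb.
With 12% container overhead: ×1.12. → 299580.8 Mb.
At 8 Mbps: 299580.8 / 8 = 37447.6 s ≈ 10.4 hours.

10.40 hours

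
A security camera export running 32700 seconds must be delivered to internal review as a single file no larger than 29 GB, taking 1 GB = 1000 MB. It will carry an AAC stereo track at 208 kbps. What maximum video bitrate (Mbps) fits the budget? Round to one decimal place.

Budget: 29 GB = 232000.0 Mb.
Total bitrate budget: 232000.0 Mb / 32700 s = 7.095 Mbps.
Audio: 208 kbps = 0.208 Mbps.
Video: 7.095 − 0.208 = 6.887 Mbps.

6.9 Mbps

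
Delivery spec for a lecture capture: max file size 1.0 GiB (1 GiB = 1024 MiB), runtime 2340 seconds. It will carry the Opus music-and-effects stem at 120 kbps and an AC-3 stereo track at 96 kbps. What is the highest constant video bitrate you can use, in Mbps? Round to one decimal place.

Budget: 1.0 GiB = 8589.9 Mb.
Total bitrate budget: 8589.9 Mb / 2340 s = 3.671 Mbps.
Audio total: 120 + 96 = 216 kbps = 0.216 Mbps.
Video: 3.671 − 0.216 = 3.455 Mbps.

3.5 Mbps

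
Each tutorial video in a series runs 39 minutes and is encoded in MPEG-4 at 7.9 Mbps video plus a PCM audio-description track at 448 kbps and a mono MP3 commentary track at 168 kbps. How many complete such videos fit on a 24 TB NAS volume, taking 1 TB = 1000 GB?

39 min = 2340 s
Audio total: 448 + 168 = 616 kbps = 0.616 Mbps.
Total bitrate: 8.516 Mbps.
Per item: 8.516 Mbps × 2340 s = 19,927 Mb = 2,491 MB.
Capacity: 24 TB = 192,000,000 Mb; 9634.96 items → 9634 complete.

9634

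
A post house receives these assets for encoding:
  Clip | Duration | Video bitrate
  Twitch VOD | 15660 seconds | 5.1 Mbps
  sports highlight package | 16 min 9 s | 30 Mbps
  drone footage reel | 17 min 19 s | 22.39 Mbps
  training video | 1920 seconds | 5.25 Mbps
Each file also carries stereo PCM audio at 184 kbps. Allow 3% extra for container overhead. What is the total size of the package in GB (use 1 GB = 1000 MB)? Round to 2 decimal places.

Audio: 184 kbps = 0.184 Mbps.
Twitch VOD: 5.284 Mbps × 15660 s × 1.03 = 85229.9 Mb
sports highlight package: 30.184 Mbps × 969 s × 1.03 = 30125.7 Mb
drone footage reel: 22.574 Mbps × 1039 s × 1.03 = 24158.0 Mb
training video: 5.434 Mbps × 1920 s × 1.03 = 10746.3 Mb
Total: 150259.9 Mb = 18782.5 MB.
= 18.78 GB.

18.78 GB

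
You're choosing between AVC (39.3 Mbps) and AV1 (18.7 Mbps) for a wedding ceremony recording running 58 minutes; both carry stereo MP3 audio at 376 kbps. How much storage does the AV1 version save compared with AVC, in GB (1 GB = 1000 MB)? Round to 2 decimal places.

58 min = 3480 s
Audio: 376 kbps = 0.376 Mbps.
AVC: 39.676 Mbps × 3480 s = 138072.5 Mb = 17.259 GB.
AV1: 19.076 Mbps × 3480 s = 66384.5 Mb = 8.298 GB.
Saving: 17.259 − 8.298 = 8.961 GB.

8.96 GB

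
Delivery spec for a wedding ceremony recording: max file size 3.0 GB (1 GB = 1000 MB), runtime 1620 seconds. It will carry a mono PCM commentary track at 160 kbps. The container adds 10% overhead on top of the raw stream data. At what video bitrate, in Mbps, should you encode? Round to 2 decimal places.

13.31 Mbps

Budget: 3.0 GB = 24000.0 Mb.
Stream payload after overhead: 24000.0 / 1.10 = 21818.2 Mb.
Total bitrate budget: 21818.2 Mb / 1620 s = 13.468 Mbps.
Audio: 160 kbps = 0.160 Mbps.
Video: 13.468 − 0.160 = 13.308 Mbps.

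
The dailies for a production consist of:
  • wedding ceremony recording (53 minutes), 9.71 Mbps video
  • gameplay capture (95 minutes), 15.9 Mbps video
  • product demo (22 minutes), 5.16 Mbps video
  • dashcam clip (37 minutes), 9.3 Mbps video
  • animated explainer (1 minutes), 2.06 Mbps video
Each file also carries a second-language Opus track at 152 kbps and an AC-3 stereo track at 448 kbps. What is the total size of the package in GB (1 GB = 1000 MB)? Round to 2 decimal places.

19.57 GB

Audio total: 152 + 448 = 600 kbps = 0.600 Mbps.
wedding ceremony recording: 10.310 Mbps × 3180 s = 32785.8 Mb
gameplay capture: 16.500 Mbps × 5700 s = 94050.0 Mb
product demo: 5.760 Mbps × 1320 s = 7603.2 Mb
dashcam clip: 9.900 Mbps × 2220 s = 21978.0 Mb
animated explainer: 2.660 Mbps × 60 s = 159.6 Mb
Total: 156576.6 Mb = 19572.1 MB.
= 19.57 GB.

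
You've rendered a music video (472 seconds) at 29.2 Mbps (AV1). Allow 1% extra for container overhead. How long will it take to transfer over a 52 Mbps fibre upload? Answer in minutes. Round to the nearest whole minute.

4 minutes

File: 29.200 Mbps × 472 s = 13782.4 Mb.
With 1% container overhead: ×1.01. → 13920.2 Mb.
At 52 Mbps: 13920.2 / 52 = 267.7 s ≈ 4.46 minutes.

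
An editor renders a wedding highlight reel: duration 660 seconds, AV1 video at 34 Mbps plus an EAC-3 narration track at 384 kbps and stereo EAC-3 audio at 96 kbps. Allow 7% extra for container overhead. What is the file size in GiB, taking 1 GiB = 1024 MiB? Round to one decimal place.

2.8 GiB

Audio total: 384 + 96 = 480 kbps = 0.480 Mbps.
Total bitrate: 34 + 0.480 = 34.480 Mbps.
Stream data: 34.480 Mbps × 660 s = 22756.8 Mb.
With 7% container overhead: ×1.07.
24,350 Mb = 3,043,722,000 bytes ÷ 1,073,741,824 = 2.835 GiB.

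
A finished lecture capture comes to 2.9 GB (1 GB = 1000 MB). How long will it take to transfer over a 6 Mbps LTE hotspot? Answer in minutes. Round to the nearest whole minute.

64 minutes

File: 2.9 GB = 23200.0 Mb.
At 6 Mbps: 23200.0 / 6 = 3866.7 s ≈ 64.4 minutes.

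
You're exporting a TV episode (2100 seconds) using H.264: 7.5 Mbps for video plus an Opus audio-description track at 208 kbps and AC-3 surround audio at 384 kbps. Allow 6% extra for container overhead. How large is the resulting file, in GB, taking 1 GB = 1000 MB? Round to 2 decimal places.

2.25 GB

Audio total: 208 + 384 = 592 kbps = 0.592 Mbps.
Total bitrate: 7.5 + 0.592 = 8.092 Mbps.
Stream data: 8.092 Mbps × 2100 s = 16993.2 Mb.
With 6% container overhead: ×1.06.
18,013 Mb ÷ 8 = 2,252 MB → 2.252 GB.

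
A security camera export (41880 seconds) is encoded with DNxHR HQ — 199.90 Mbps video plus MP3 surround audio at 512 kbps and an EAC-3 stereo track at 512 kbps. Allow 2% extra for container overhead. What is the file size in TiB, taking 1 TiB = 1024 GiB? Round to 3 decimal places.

Audio total: 512 + 512 = 1024 kbps = 1.024 Mbps.
Total bitrate: 199.90 + 1.024 = 200.924 Mbps.
Stream data: 200.924 Mbps × 41880 s = 8414697.1 Mb.
With 2% container overhead: ×1.02.
8,582,991 Mb = 1,072,873,882,800 bytes ÷ 1,099,511,627,776 = 0.9758 TiB.

0.976 TiB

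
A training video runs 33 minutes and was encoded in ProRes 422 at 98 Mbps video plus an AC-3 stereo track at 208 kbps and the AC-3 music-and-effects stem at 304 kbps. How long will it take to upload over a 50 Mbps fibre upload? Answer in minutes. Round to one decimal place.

65.0 minutes

33 min = 1980 s
Audio total: 208 + 304 = 512 kbps = 0.512 Mbps.
Total bitrate: 98.512 Mbps.
File: 98.512 Mbps × 1980 s = 195053.8 Mb.
At 50 Mbps: 195053.8 / 50 = 3901.1 s ≈ 65 minutes.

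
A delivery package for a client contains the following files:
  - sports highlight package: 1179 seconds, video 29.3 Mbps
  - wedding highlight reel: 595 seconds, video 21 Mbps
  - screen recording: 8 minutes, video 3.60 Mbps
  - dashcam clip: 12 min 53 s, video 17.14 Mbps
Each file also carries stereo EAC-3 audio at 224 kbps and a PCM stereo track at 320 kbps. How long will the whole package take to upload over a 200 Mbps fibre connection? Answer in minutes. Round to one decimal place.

5.3 minutes

Audio total: 224 + 320 = 544 kbps = 0.544 Mbps.
sports highlight package: 29.844 Mbps × 1179 s = 35186.1 Mb
wedding highlight reel: 21.544 Mbps × 595 s = 12818.7 Mb
screen recording: 4.144 Mbps × 480 s = 1989.1 Mb
dashcam clip: 17.684 Mbps × 773 s = 13669.7 Mb
Total: 63663.6 Mb = 7958.0 MB.
At 200 Mbps: 63663.6 / 200 = 318 s ≈ 5.31 minutes.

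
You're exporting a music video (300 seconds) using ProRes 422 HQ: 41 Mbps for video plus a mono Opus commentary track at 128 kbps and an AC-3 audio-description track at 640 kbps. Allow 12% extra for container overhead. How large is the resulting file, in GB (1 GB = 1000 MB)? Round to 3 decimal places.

Audio total: 128 + 640 = 768 kbps = 0.768 Mbps.
Total bitrate: 41 + 0.768 = 41.768 Mbps.
Stream data: 41.768 Mbps × 300 s = 12530.4 Mb.
With 12% container overhead: ×1.12.
14,034 Mb ÷ 8 = 1,754 MB → 1.754 GB.

1.754 GB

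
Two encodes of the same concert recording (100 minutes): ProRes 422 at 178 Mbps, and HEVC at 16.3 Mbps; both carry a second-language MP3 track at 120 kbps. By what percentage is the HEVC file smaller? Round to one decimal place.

100 min = 6000 s
Audio: 120 kbps = 0.120 Mbps.
ProRes 422: 178.120 Mbps × 6000 s = 1068720.0 Mb = 124.415 GiB.
HEVC: 16.420 Mbps × 6000 s = 98520.0 Mb = 11.469 GiB.
Reduction: (1 − 11.469/124.415) × 100 = 90.78%.

90.8%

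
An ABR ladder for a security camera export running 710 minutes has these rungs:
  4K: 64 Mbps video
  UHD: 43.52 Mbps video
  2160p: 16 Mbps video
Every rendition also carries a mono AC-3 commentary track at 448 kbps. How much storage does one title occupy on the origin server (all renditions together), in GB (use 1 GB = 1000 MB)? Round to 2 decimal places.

664.90 GB

710 min = 42600 s
Audio: 448 kbps = 0.448 Mbps.
Sum of rendition bitrates: (64+0.448) + (43.52+0.448) + (16+0.448) = 124.864 Mbps.
× 42600 s = 5,319,206 Mb = 664,901 MB = 664.9 GB.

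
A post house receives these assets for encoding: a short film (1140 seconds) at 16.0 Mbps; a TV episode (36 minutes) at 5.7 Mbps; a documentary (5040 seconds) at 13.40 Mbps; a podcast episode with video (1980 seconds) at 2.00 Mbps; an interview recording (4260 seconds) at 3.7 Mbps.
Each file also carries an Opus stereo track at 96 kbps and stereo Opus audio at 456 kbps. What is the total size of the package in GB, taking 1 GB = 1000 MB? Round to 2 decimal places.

Audio total: 96 + 456 = 552 kbps = 0.552 Mbps.
short film: 16.552 Mbps × 1140 s = 18869.3 Mb
TV episode: 6.252 Mbps × 2160 s = 13504.3 Mb
documentary: 13.952 Mbps × 5040 s = 70318.1 Mb
podcast episode with video: 2.552 Mbps × 1980 s = 5053.0 Mb
interview recording: 4.252 Mbps × 4260 s = 18113.5 Mb
Total: 125858.2 Mb = 15732.3 MB.
= 15.73 GB.

15.73 GB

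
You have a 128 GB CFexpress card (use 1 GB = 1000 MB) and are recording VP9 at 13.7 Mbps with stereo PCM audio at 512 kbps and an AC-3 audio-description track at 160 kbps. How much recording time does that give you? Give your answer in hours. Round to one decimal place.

Audio total: 512 + 160 = 672 kbps = 0.672 Mbps.
Total bitrate: 13.7 + 0.672 = 14.372 Mbps.
Capacity: 128 GB = 1,024,000 Mb.
Recording time: 1,024,000 / 14.372 = 71,250 s ≈ 19.8 hours.

19.8 hours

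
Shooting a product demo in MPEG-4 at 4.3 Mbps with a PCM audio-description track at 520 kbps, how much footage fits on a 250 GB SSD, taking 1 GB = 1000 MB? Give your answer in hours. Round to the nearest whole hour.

Audio: 520 kbps = 0.520 Mbps.
Total bitrate: 4.3 + 0.520 = 4.820 Mbps.
Capacity: 250 GB = 2,000,000 Mb.
Recording time: 2,000,000 / 4.820 = 414,938 s ≈ 115 hours.

115 hours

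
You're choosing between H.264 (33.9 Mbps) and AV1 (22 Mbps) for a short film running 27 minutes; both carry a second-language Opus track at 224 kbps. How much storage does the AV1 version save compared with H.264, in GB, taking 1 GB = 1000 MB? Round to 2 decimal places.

27 min = 1620 s
Audio: 224 kbps = 0.224 Mbps.
H.264: 34.124 Mbps × 1620 s = 55280.9 Mb = 6.910 GB.
AV1: 22.224 Mbps × 1620 s = 36002.9 Mb = 4.500 GB.
Saving: 6.910 − 4.500 = 2.410 GB.

2.41 GB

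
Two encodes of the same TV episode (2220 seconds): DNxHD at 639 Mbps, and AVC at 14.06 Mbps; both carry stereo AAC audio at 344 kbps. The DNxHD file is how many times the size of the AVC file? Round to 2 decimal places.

44.39

Audio: 344 kbps = 0.344 Mbps.
DNxHD: 639.344 Mbps × 2220 s = 1419343.7 Mb = 177.418 GB.
AVC: 14.404 Mbps × 2220 s = 31976.9 Mb = 3.997 GB.
Ratio: 177.418 / 3.997 = 44.387.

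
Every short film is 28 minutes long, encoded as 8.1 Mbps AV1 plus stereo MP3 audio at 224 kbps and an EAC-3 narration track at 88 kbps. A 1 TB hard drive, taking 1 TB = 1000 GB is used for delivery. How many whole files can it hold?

28 min = 1680 s
Audio total: 224 + 88 = 312 kbps = 0.312 Mbps.
Total bitrate: 8.412 Mbps.
Per item: 8.412 Mbps × 1680 s = 14,132 Mb = 1,767 MB.
Capacity: 1 TB = 8,000,000 Mb; 566.08 items → 566 complete.

566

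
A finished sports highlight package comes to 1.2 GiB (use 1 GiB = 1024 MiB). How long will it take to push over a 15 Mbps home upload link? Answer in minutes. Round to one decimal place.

11.5 minutes

File: 1.2 GiB = 10307.9 Mb.
At 15 Mbps: 10307.9 / 15 = 687.2 s ≈ 11.5 minutes.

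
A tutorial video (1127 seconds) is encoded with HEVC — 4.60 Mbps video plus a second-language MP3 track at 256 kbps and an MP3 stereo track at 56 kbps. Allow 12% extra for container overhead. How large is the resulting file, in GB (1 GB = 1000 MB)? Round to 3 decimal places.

Audio total: 256 + 56 = 312 kbps = 0.312 Mbps.
Total bitrate: 4.60 + 0.312 = 4.912 Mbps.
Stream data: 4.912 Mbps × 1127 s = 5535.8 Mb.
With 12% container overhead: ×1.12.
6,200 Mb ÷ 8 = 775.0 MB → 0.775 GB.

0.775 GB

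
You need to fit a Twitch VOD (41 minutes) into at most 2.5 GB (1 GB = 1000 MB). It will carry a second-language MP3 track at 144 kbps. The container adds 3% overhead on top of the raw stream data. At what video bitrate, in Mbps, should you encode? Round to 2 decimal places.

7.75 Mbps

Budget: 2.5 GB = 20000.0 Mb.
Stream payload after overhead: 20000.0 / 1.03 = 19417.5 Mb.
41 min = 2460 s
Total bitrate budget: 19417.5 Mb / 2460 s = 7.893 Mbps.
Audio: 144 kbps = 0.144 Mbps.
Video: 7.893 − 0.144 = 7.749 Mbps.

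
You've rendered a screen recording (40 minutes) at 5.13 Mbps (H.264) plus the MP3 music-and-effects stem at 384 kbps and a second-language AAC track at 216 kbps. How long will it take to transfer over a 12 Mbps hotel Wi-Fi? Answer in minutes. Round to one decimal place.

40 min = 2400 s
Audio total: 384 + 216 = 600 kbps = 0.600 Mbps.
Total bitrate: 5.730 Mbps.
File: 5.730 Mbps × 2400 s = 13752.0 Mb.
At 12 Mbps: 13752.0 / 12 = 1146.0 s ≈ 19.1 minutes.

19.1 minutes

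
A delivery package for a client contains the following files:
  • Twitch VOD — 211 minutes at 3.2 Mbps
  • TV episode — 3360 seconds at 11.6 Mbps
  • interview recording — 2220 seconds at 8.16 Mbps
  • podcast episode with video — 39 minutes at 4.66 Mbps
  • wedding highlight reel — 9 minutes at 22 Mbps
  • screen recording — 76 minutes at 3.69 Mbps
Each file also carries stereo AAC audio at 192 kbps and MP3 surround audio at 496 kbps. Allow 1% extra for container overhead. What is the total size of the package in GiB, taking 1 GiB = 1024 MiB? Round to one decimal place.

18.2 GiB

Audio total: 192 + 496 = 688 kbps = 0.688 Mbps.
Twitch VOD: 3.888 Mbps × 12660 s × 1.01 = 49714.3 Mb
TV episode: 12.288 Mbps × 3360 s × 1.01 = 41700.6 Mb
interview recording: 8.848 Mbps × 2220 s × 1.01 = 19839.0 Mb
podcast episode with video: 5.348 Mbps × 2340 s × 1.01 = 12639.5 Mb
wedding highlight reel: 22.688 Mbps × 540 s × 1.01 = 12374.0 Mb
screen recording: 4.378 Mbps × 4560 s × 1.01 = 20163.3 Mb
Total: 156430.7 Mb = 19553.8 MB.
= 18.21 GiB.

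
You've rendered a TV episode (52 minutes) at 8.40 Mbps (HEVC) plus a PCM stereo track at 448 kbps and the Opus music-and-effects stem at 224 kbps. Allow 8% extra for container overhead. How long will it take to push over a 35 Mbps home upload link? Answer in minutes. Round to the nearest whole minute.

15 minutes

52 min = 3120 s
Audio total: 448 + 224 = 672 kbps = 0.672 Mbps.
Total bitrate: 9.072 Mbps.
File: 9.072 Mbps × 3120 s = 28304.6 Mb.
With 8% container overhead: ×1.08. → 30569.0 Mb.
At 35 Mbps: 30569.0 / 35 = 873.4 s ≈ 14.6 minutes.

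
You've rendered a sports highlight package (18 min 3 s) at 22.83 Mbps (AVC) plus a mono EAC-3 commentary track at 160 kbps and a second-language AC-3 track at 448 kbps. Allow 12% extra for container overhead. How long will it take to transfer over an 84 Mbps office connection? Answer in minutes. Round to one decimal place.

5.6 minutes

18 min 3 s = 1083 s
Audio total: 160 + 448 = 608 kbps = 0.608 Mbps.
Total bitrate: 23.438 Mbps.
File: 23.438 Mbps × 1083 s = 25383.4 Mb.
With 12% container overhead: ×1.12. → 28429.4 Mb.
At 84 Mbps: 28429.4 / 84 = 338.4 s ≈ 5.64 minutes.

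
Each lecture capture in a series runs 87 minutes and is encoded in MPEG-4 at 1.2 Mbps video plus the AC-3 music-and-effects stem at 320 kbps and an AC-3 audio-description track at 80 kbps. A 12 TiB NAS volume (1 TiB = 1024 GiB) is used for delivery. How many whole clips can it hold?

12638

87 min = 5220 s
Audio total: 320 + 80 = 400 kbps = 0.400 Mbps.
Total bitrate: 1.600 Mbps.
Per item: 1.600 Mbps × 5220 s = 8,352 Mb = 1,044 MB.
Capacity: 12 TiB = 105,553,116 Mb; 12638.06 items → 12638 complete.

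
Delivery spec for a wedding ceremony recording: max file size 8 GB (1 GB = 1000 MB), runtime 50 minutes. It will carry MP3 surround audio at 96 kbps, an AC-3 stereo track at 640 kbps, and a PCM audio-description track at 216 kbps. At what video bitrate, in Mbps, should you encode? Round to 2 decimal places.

Budget: 8 GB = 64000.0 Mb.
50 min = 3000 s
Total bitrate budget: 64000.0 Mb / 3000 s = 21.333 Mbps.
Audio total: 96 + 640 + 216 = 952 kbps = 0.952 Mbps.
Video: 21.333 − 0.952 = 20.381 Mbps.

20.38 Mbps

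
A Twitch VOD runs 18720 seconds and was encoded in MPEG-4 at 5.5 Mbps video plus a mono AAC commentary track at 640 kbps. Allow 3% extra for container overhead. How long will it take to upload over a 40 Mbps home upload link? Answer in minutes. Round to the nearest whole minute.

Audio: 640 kbps = 0.640 Mbps.
Total bitrate: 6.140 Mbps.
File: 6.140 Mbps × 18720 s = 114940.8 Mb.
With 3% container overhead: ×1.03. → 118389.0 Mb.
At 40 Mbps: 118389.0 / 40 = 2959.7 s ≈ 49.3 minutes.

49 minutes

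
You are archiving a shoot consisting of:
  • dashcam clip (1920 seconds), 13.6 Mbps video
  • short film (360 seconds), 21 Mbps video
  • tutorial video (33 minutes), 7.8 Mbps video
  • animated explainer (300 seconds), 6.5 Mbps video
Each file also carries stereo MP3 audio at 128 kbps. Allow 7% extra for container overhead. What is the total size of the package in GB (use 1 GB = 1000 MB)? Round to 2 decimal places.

6.91 GB

Audio: 128 kbps = 0.128 Mbps.
dashcam clip: 13.728 Mbps × 1920 s × 1.07 = 28202.8 Mb
short film: 21.128 Mbps × 360 s × 1.07 = 8138.5 Mb
tutorial video: 7.928 Mbps × 1980 s × 1.07 = 16796.3 Mb
animated explainer: 6.628 Mbps × 300 s × 1.07 = 2127.6 Mb
Total: 55265.2 Mb = 6908.1 MB.
= 6.908 GB.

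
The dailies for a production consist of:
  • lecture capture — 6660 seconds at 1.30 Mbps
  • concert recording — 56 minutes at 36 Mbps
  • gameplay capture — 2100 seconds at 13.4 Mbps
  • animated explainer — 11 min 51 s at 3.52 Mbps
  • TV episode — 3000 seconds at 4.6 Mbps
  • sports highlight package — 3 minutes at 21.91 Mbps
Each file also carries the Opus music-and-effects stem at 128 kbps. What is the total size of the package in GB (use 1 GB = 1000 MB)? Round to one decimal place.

22.5 GB

Audio: 128 kbps = 0.128 Mbps.
lecture capture: 1.428 Mbps × 6660 s = 9510.5 Mb
concert recording: 36.128 Mbps × 3360 s = 121390.1 Mb
gameplay capture: 13.528 Mbps × 2100 s = 28408.8 Mb
animated explainer: 3.648 Mbps × 711 s = 2593.7 Mb
TV episode: 4.728 Mbps × 3000 s = 14184.0 Mb
sports highlight package: 22.038 Mbps × 180 s = 3966.8 Mb
Total: 180053.9 Mb = 22506.7 MB.
= 22.51 GB.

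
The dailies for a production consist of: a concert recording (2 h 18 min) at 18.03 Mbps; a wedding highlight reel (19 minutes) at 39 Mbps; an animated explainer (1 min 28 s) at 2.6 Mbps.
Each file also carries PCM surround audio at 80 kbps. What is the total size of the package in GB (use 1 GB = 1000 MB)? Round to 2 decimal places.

Audio: 80 kbps = 0.080 Mbps.
concert recording: 18.110 Mbps × 8280 s = 149950.8 Mb
wedding highlight reel: 39.080 Mbps × 1140 s = 44551.2 Mb
animated explainer: 2.680 Mbps × 88 s = 235.8 Mb
Total: 194737.8 Mb = 24342.2 MB.
= 24.34 GB.

24.34 GB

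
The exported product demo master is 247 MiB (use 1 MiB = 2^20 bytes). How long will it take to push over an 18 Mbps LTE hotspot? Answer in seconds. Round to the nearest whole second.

115 seconds

File: 247 MiB = 2072.0 Mb.
At 18 Mbps: 2072.0 / 18 = 115.1 s ≈ 115 seconds.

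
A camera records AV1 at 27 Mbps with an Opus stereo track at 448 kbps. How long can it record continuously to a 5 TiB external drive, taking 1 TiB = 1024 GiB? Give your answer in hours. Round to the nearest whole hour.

Audio: 448 kbps = 0.448 Mbps.
Total bitrate: 27 + 0.448 = 27.448 Mbps.
Capacity: 5 TiB = 43,980,465 Mb.
Recording time: 43,980,465 / 27.448 = 1,602,319 s ≈ 445 hours.

445 hours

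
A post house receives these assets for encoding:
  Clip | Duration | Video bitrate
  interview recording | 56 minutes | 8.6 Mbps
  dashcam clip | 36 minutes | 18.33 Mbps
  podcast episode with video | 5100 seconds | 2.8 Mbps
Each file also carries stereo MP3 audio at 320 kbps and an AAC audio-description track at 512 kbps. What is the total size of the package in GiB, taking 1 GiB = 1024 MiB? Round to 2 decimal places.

Audio total: 320 + 512 = 832 kbps = 0.832 Mbps.
interview recording: 9.432 Mbps × 3360 s = 31691.5 Mb
dashcam clip: 19.162 Mbps × 2160 s = 41389.9 Mb
podcast episode with video: 3.632 Mbps × 5100 s = 18523.2 Mb
Total: 91604.6 Mb = 11450.6 MB.
= 10.66 GiB.

10.66 GiB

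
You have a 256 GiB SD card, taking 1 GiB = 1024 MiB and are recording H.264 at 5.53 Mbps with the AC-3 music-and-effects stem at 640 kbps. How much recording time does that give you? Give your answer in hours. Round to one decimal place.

Audio: 640 kbps = 0.640 Mbps.
Total bitrate: 5.53 + 0.640 = 6.170 Mbps.
Capacity: 256 GiB = 2,199,023 Mb.
Recording time: 2,199,023 / 6.170 = 356,406 s ≈ 99.0 hours.

99.0 hours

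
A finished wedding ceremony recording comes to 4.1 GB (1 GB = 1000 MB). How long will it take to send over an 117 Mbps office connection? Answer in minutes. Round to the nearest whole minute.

5 minutes

File: 4.1 GB = 32800.0 Mb.
At 117 Mbps: 32800.0 / 117 = 280.3 s ≈ 4.67 minutes.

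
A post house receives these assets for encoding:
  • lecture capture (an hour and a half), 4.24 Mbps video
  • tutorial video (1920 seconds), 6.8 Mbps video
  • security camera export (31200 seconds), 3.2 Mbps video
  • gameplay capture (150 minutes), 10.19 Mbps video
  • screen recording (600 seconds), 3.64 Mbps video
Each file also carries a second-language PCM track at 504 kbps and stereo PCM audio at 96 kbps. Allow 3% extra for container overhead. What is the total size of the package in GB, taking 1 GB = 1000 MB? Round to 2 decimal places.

Audio total: 504 + 96 = 600 kbps = 0.600 Mbps.
lecture capture: 4.840 Mbps × 5400 s × 1.03 = 26920.1 Mb
tutorial video: 7.400 Mbps × 1920 s × 1.03 = 14634.2 Mb
security camera export: 3.800 Mbps × 31200 s × 1.03 = 122116.8 Mb
gameplay capture: 10.790 Mbps × 9000 s × 1.03 = 100023.3 Mb
screen recording: 4.240 Mbps × 600 s × 1.03 = 2620.3 Mb
Total: 266314.7 Mb = 33289.3 MB.
= 33.29 GB.

33.29 GB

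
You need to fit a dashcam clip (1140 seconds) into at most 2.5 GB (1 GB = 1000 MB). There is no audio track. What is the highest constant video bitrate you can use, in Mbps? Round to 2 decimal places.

17.54 Mbps

Budget: 2.5 GB = 20000.0 Mb.
Total bitrate budget: 20000.0 Mb / 1140 s = 17.544 Mbps.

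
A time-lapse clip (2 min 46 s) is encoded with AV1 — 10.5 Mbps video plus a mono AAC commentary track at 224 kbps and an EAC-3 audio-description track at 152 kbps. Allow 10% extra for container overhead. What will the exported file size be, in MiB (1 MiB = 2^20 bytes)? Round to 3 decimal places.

236.745 MiB

2 min 46 s = 166 s
Audio total: 224 + 152 = 376 kbps = 0.376 Mbps.
Total bitrate: 10.5 + 0.376 = 10.876 Mbps.
Stream data: 10.876 Mbps × 166 s = 1805.4 Mb.
With 10% container overhead: ×1.10.
1,986 Mb = 248,244,700 bytes ÷ 1,048,576 = 236.7 MiB.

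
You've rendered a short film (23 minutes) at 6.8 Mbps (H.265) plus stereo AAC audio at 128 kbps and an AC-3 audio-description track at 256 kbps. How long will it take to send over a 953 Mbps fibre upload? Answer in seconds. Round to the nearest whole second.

23 min = 1380 s
Audio total: 128 + 256 = 384 kbps = 0.384 Mbps.
Total bitrate: 7.184 Mbps.
File: 7.184 Mbps × 1380 s = 9913.9 Mb.
At 953 Mbps: 9913.9 / 953 = 10.4 s ≈ 10.4 seconds.

10 seconds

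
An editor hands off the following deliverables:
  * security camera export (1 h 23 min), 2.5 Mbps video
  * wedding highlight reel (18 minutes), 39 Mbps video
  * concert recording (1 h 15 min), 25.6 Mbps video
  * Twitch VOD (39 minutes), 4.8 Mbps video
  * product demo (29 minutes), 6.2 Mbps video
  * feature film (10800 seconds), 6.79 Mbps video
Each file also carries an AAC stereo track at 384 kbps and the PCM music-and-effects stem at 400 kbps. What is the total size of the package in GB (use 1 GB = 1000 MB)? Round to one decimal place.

35.6 GB

Audio total: 384 + 400 = 784 kbps = 0.784 Mbps.
security camera export: 3.284 Mbps × 4980 s = 16354.3 Mb
wedding highlight reel: 39.784 Mbps × 1080 s = 42966.7 Mb
concert recording: 26.384 Mbps × 4500 s = 118728.0 Mb
Twitch VOD: 5.584 Mbps × 2340 s = 13066.6 Mb
product demo: 6.984 Mbps × 1740 s = 12152.2 Mb
feature film: 7.574 Mbps × 10800 s = 81799.2 Mb
Total: 285067.0 Mb = 35633.4 MB.
= 35.63 GB.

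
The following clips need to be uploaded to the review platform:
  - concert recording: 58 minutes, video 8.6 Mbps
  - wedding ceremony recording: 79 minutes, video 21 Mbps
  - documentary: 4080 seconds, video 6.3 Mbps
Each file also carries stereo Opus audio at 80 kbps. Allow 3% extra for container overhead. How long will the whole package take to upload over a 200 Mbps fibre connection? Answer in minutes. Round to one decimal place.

Audio: 80 kbps = 0.080 Mbps.
concert recording: 8.680 Mbps × 3480 s × 1.03 = 31112.6 Mb
wedding ceremony recording: 21.080 Mbps × 4740 s × 1.03 = 102916.8 Mb
documentary: 6.380 Mbps × 4080 s × 1.03 = 26811.3 Mb
Total: 160840.7 Mb = 20105.1 MB.
At 200 Mbps: 160840.7 / 200 = 804 s ≈ 13.4 minutes.

13.4 minutes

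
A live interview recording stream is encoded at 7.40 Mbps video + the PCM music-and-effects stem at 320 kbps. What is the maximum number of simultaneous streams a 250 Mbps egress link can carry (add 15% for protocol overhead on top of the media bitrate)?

28

Audio: 320 kbps = 0.320 Mbps.
Per-viewer media rate: 7.720 Mbps.
On the wire with 15% overhead: 8.878 Mbps.
250 Mbps = 250.0 Mbps; 250.0 / 8.878 = 28.16 → 28 viewers.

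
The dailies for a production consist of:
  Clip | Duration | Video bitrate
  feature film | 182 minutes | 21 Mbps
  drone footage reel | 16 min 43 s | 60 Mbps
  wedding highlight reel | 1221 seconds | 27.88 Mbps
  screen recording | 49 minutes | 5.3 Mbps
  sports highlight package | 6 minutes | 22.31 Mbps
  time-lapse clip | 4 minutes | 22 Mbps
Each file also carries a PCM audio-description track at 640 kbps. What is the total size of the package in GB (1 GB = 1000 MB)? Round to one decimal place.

Audio: 640 kbps = 0.640 Mbps.
feature film: 21.640 Mbps × 10920 s = 236308.8 Mb
drone footage reel: 60.640 Mbps × 1003 s = 60821.9 Mb
wedding highlight reel: 28.520 Mbps × 1221 s = 34822.9 Mb
screen recording: 5.940 Mbps × 2940 s = 17463.6 Mb
sports highlight package: 22.950 Mbps × 360 s = 8262.0 Mb
time-lapse clip: 22.640 Mbps × 240 s = 5433.6 Mb
Total: 363112.8 Mb = 45389.1 MB.
= 45.39 GB.

45.4 GB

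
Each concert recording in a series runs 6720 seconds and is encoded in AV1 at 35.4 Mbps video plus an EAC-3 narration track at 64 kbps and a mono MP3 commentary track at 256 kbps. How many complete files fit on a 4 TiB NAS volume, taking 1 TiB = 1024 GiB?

146

Audio total: 64 + 256 = 320 kbps = 0.320 Mbps.
Total bitrate: 35.720 Mbps.
Per item: 35.720 Mbps × 6720 s = 240,038 Mb = 30,005 MB.
Capacity: 4 TiB = 35,184,372 Mb; 146.58 items → 146 complete.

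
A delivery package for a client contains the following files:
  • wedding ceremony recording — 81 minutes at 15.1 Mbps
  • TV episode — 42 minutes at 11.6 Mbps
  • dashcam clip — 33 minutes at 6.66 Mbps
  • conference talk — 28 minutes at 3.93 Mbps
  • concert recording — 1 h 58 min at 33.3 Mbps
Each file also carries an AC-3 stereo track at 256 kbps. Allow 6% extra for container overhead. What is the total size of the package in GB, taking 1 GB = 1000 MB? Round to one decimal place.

Audio: 256 kbps = 0.256 Mbps.
wedding ceremony recording: 15.356 Mbps × 4860 s × 1.06 = 79108.0 Mb
TV episode: 11.856 Mbps × 2520 s × 1.06 = 31669.7 Mb
dashcam clip: 6.916 Mbps × 1980 s × 1.06 = 14515.3 Mb
conference talk: 4.186 Mbps × 1680 s × 1.06 = 7454.4 Mb
concert recording: 33.556 Mbps × 7080 s × 1.06 = 251831.1 Mb
Total: 384578.5 Mb = 48072.3 MB.
= 48.07 GB.

48.1 GB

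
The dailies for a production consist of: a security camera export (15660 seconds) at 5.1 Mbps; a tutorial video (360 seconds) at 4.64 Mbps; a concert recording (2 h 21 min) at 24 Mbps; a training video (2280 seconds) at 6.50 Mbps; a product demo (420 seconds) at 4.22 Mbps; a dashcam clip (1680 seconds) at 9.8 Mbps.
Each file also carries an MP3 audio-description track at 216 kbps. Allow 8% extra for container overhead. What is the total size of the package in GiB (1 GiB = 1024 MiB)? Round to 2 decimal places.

40.72 GiB

Audio: 216 kbps = 0.216 Mbps.
security camera export: 5.316 Mbps × 15660 s × 1.08 = 89908.4 Mb
tutorial video: 4.856 Mbps × 360 s × 1.08 = 1888.0 Mb
concert recording: 24.216 Mbps × 8460 s × 1.08 = 221256.7 Mb
training video: 6.716 Mbps × 2280 s × 1.08 = 16537.5 Mb
product demo: 4.436 Mbps × 420 s × 1.08 = 2012.2 Mb
dashcam clip: 10.016 Mbps × 1680 s × 1.08 = 18173.0 Mb
Total: 349775.9 Mb = 43722.0 MB.
= 40.72 GiB.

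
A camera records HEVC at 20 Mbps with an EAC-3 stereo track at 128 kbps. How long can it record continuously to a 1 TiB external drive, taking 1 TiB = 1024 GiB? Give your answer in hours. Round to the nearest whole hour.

Audio: 128 kbps = 0.128 Mbps.
Total bitrate: 20 + 0.128 = 20.128 Mbps.
Capacity: 1 TiB = 8,796,093 Mb.
Recording time: 8,796,093 / 20.128 = 437,008 s ≈ 121 hours.

121 hours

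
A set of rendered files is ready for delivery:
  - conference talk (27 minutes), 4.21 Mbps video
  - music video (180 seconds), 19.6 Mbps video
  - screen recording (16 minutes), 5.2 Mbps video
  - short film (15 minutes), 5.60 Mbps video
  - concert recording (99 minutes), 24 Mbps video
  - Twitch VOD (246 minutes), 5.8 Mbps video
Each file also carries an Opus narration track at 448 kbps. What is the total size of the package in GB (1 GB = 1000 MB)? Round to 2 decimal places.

Audio: 448 kbps = 0.448 Mbps.
conference talk: 4.658 Mbps × 1620 s = 7546.0 Mb
music video: 20.048 Mbps × 180 s = 3608.6 Mb
screen recording: 5.648 Mbps × 960 s = 5422.1 Mb
short film: 6.048 Mbps × 900 s = 5443.2 Mb
concert recording: 24.448 Mbps × 5940 s = 145221.1 Mb
Twitch VOD: 6.248 Mbps × 14760 s = 92220.5 Mb
Total: 259461.5 Mb = 32432.7 MB.
= 32.43 GB.

32.43 GB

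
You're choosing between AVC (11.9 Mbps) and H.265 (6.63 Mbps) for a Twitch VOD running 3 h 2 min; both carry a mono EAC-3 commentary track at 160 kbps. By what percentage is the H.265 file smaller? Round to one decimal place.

43.7%

3 h 2 min = 182 min = 10920 s
Audio: 160 kbps = 0.160 Mbps.
AVC: 12.060 Mbps × 10920 s = 131695.2 Mb = 16.462 GB.
H.265: 6.790 Mbps × 10920 s = 74146.8 Mb = 9.268 GB.
Reduction: (1 − 9.268/16.462) × 100 = 43.70%.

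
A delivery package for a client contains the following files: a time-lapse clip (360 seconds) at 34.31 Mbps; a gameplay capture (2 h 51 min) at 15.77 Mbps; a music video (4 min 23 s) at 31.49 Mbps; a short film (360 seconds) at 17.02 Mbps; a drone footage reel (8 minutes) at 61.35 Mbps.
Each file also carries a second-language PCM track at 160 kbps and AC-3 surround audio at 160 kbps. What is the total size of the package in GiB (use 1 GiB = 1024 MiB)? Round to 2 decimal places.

Audio total: 160 + 160 = 320 kbps = 0.320 Mbps.
time-lapse clip: 34.630 Mbps × 360 s = 12466.8 Mb
gameplay capture: 16.090 Mbps × 10260 s = 165083.4 Mb
music video: 31.810 Mbps × 263 s = 8366.0 Mb
short film: 17.340 Mbps × 360 s = 6242.4 Mb
drone footage reel: 61.670 Mbps × 480 s = 29601.6 Mb
Total: 221760.2 Mb = 27720.0 MB.
= 25.82 GiB.

25.82 GiB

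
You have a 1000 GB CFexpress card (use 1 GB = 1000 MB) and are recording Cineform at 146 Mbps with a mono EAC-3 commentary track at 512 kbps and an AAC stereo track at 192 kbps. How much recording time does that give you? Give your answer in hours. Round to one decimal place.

Audio total: 512 + 192 = 704 kbps = 0.704 Mbps.
Total bitrate: 146 + 0.704 = 146.704 Mbps.
Capacity: 1000 GB = 8,000,000 Mb.
Recording time: 8,000,000 / 146.704 = 54,532 s ≈ 15.1 hours.

15.1 hours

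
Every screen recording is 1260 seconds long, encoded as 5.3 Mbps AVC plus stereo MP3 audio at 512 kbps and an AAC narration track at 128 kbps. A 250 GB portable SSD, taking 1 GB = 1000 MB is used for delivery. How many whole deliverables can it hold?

Audio total: 512 + 128 = 640 kbps = 0.640 Mbps.
Total bitrate: 5.940 Mbps.
Per item: 5.940 Mbps × 1260 s = 7,484 Mb = 935.5 MB.
Capacity: 250 GB = 2,000,000 Mb; 267.22 items → 267 complete.

267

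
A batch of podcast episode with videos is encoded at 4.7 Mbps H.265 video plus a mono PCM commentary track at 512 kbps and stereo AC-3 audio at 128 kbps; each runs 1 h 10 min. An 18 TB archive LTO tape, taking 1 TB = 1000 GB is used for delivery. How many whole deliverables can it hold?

1 h 10 min = 70 min = 4200 s
Audio total: 512 + 128 = 640 kbps = 0.640 Mbps.
Total bitrate: 5.340 Mbps.
Per item: 5.340 Mbps × 4200 s = 22,428 Mb = 2,804 MB.
Capacity: 18 TB = 144,000,000 Mb; 6420.55 items → 6420 complete.

6420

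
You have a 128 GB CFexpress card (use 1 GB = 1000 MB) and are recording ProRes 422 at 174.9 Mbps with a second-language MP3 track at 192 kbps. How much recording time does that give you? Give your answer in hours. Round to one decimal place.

1.6 hours

Audio: 192 kbps = 0.192 Mbps.
Total bitrate: 174.9 + 0.192 = 175.092 Mbps.
Capacity: 128 GB = 1,024,000 Mb.
Recording time: 1,024,000 / 175.092 = 5,848 s ≈ 1.62 hours.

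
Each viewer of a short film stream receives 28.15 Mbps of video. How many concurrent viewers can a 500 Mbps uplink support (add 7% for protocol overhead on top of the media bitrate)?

On the wire with 7% overhead: 30.120 Mbps.
500 Mbps = 500.0 Mbps; 500.0 / 30.120 = 16.60 → 16 viewers.

16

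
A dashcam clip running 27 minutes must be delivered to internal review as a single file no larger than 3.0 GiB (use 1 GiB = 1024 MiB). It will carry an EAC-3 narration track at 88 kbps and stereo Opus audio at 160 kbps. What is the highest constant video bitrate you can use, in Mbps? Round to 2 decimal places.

Budget: 3.0 GiB = 25769.8 Mb.
27 min = 1620 s
Total bitrate budget: 25769.8 Mb / 1620 s = 15.907 Mbps.
Audio total: 88 + 160 = 248 kbps = 0.248 Mbps.
Video: 15.907 − 0.248 = 15.659 Mbps.

15.66 Mbps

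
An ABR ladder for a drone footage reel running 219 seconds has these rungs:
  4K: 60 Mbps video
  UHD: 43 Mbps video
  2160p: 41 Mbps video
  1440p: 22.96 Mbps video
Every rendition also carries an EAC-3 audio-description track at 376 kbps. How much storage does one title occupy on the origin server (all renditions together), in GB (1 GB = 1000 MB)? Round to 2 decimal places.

4.61 GB

Audio: 376 kbps = 0.376 Mbps.
Sum of rendition bitrates: (60+0.376) + (43+0.376) + (41+0.376) + (22.96+0.376) = 168.464 Mbps.
× 219 s = 36,894 Mb = 4,612 MB = 4.612 GB.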